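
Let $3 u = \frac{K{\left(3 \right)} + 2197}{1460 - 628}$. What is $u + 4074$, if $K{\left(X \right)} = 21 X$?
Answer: $\frac{2542741}{624} \approx 4074.9$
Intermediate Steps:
$u = \frac{565}{624}$ ($u = \frac{\left(21 \cdot 3 + 2197\right) \frac{1}{1460 - 628}}{3} = \frac{\left(63 + 2197\right) \frac{1}{832}}{3} = \frac{2260 \cdot \frac{1}{832}}{3} = \frac{1}{3} \cdot \frac{565}{208} = \frac{565}{624} \approx 0.90545$)
$u + 4074 = \frac{565}{624} + 4074 = \frac{2542741}{624}$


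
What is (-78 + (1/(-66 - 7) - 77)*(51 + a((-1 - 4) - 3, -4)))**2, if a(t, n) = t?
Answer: 61226553600/5329 ≈ 1.1489e+7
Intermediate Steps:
(-78 + (1/(-66 - 7) - 77)*(51 + a((-1 - 4) - 3, -4)))**2 = (-78 + (1/(-66 - 7) - 77)*(51 + ((-1 - 4) - 3)))**2 = (-78 + (1/(-73) - 77)*(51 + (-5 - 3)))**2 = (-78 + (-1/73 - 77)*(51 - 8))**2 = (-78 - 5622/73*43)**2 = (-78 - 241746/73)**2 = (-247440/73)**2 = 61226553600/5329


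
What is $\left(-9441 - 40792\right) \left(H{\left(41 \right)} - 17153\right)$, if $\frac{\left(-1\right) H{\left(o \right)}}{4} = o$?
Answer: $869884861$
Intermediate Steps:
$H{\left(o \right)} = - 4 o$
$\left(-9441 - 40792\right) \left(H{\left(41 \right)} - 17153\right) = \left(-9441 - 40792\right) \left(\left(-4\right) 41 - 17153\right) = - 50233 \left(-164 - 17153\right) = \left(-50233\right) \left(-17317\right) = 869884861$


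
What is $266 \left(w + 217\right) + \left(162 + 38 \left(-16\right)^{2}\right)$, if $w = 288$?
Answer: $144220$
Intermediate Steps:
$266 \left(w + 217\right) + \left(162 + 38 \left(-16\right)^{2}\right) = 266 \left(288 + 217\right) + \left(162 + 38 \left(-16\right)^{2}\right) = 266 \cdot 505 + \left(162 + 38 \cdot 256\right) = 134330 + \left(162 + 9728\right) = 134330 + 9890 = 144220$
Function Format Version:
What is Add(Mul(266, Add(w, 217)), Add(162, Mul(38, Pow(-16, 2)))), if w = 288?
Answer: 144220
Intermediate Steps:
Add(Mul(266, Add(w, 217)), Add(162, Mul(38, Pow(-16, 2)))) = Add(Mul(266, Add(288, 217)), Add(162, Mul(38, Pow(-16, 2)))) = Add(Mul(266, 505), Add(162, Mul(38, 256))) = Add(134330, Add(162, 9728)) = Add(134330, 9890) = 144220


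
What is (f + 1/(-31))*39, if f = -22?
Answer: -26637/31 ≈ -859.26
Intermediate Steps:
(f + 1/(-31))*39 = (-22 + 1/(-31))*39 = (-22 - 1/31)*39 = -683/31*39 = -26637/31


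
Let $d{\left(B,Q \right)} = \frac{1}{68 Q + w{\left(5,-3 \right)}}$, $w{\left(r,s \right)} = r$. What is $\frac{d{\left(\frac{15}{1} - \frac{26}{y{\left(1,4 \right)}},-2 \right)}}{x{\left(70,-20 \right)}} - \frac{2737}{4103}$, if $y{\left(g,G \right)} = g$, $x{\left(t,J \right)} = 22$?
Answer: $- \frac{717467}{1074986} \approx -0.66742$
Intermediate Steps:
$d{\left(B,Q \right)} = \frac{1}{5 + 68 Q}$ ($d{\left(B,Q \right)} = \frac{1}{68 Q + 5} = \frac{1}{5 + 68 Q}$)
$\frac{d{\left(\frac{15}{1} - \frac{26}{y{\left(1,4 \right)}},-2 \right)}}{x{\left(70,-20 \right)}} - \frac{2737}{4103} = \frac{1}{\left(5 + 68 \left(-2\right)\right) 22} - \frac{2737}{4103} = \frac{1}{5 - 136} \cdot \frac{1}{22} - \frac{2737}{4103} = \frac{1}{-131} \cdot \frac{1}{22} - \frac{2737}{4103} = \left(- \frac{1}{131}\right) \frac{1}{22} - \frac{2737}{4103} = - \frac{1}{2882} - \frac{2737}{4103} = - \frac{717467}{1074986}$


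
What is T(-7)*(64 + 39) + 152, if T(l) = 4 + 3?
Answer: 873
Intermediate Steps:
T(l) = 7
T(-7)*(64 + 39) + 152 = 7*(64 + 39) + 152 = 7*103 + 152 = 721 + 152 = 873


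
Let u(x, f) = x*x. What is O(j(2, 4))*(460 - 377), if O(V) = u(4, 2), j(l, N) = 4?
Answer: 1328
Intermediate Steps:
u(x, f) = x**2
O(V) = 16 (O(V) = 4**2 = 16)
O(j(2, 4))*(460 - 377) = 16*(460 - 377) = 16*83 = 1328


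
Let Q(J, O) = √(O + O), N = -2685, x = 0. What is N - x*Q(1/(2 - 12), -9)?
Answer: -2685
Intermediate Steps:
Q(J, O) = √2*√O (Q(J, O) = √(2*O) = √2*√O)
N - x*Q(1/(2 - 12), -9) = -2685 - 0*√2*√(-9) = -2685 - 0*√2*(3*I) = -2685 - 0*3*I*√2 = -2685 - 1*0 = -2685 + 0 = -2685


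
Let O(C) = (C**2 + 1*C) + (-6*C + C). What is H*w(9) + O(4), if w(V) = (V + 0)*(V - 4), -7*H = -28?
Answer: 180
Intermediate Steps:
H = 4 (H = -1/7*(-28) = 4)
O(C) = C**2 - 4*C (O(C) = (C**2 + C) - 5*C = (C + C**2) - 5*C = C**2 - 4*C)
w(V) = V*(-4 + V)
H*w(9) + O(4) = 4*(9*(-4 + 9)) + 4*(-4 + 4) = 4*(9*5) + 4*0 = 4*45 + 0 = 180 + 0 = 180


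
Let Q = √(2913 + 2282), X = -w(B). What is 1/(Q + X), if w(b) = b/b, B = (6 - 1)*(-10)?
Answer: 1/5194 + √5195/5194 ≈ 0.014069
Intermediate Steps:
B = -50 (B = 5*(-10) = -50)
w(b) = 1
X = -1 (X = -1*1 = -1)
Q = √5195 ≈ 72.076
1/(Q + X) = 1/(√5195 - 1) = 1/(-1 + √5195)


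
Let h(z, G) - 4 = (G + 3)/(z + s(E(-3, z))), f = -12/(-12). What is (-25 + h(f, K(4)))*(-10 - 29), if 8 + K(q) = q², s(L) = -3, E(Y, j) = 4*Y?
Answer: 2067/2 ≈ 1033.5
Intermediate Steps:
f = 1 (f = -12*(-1/12) = 1)
K(q) = -8 + q²
h(z, G) = 4 + (3 + G)/(-3 + z) (h(z, G) = 4 + (G + 3)/(z - 3) = 4 + (3 + G)/(-3 + z))
(-25 + h(f, K(4)))*(-10 - 29) = (-25 + (-9 + (-8 + 4²) + 4*1)/(-3 + 1))*(-10 - 29) = (-25 + (-9 + (-8 + 16) + 4)/(-2))*(-39) = (-25 - (-9 + 8 + 4)/2)*(-39) = (-25 - ½*3)*(-39) = (-25 - 3/2)*(-39) = -53/2*(-39) = 2067/2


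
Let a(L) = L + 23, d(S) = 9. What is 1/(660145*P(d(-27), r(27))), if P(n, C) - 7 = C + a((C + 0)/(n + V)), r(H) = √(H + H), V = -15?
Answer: 4/75916675 - √6/227750025 ≈ 4.1934e-8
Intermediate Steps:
r(H) = √2*√H (r(H) = √(2*H) = √2*√H)
a(L) = 23 + L
P(n, C) = 30 + C + C/(-15 + n) (P(n, C) = 7 + (C + (23 + (C + 0)/(n - 15))) = 7 + (C + (23 + C/(-15 + n))) = 7 + (23 + C + C/(-15 + n)) = 30 + C + C/(-15 + n))
1/(660145*P(d(-27), r(27))) = 1/(660145*(((√2*√27 + (-15 + 9)*(30 + √2*√27))/(-15 + 9)))) = 1/(660145*(((√2*(3*√3) - 6*(30 + √2*(3*√3)))/(-6)))) = 1/(660145*((-(3*√6 - 6*(30 + 3*√6))/6))) = 1/(660145*((-(3*√6 + (-180 - 18*√6))/6))) = 1/(660145*((-(-180 - 15*√6)/6))) = 1/(660145*(30 + 5*√6/2))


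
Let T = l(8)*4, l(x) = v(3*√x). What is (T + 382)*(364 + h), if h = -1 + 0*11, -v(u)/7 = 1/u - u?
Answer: 138666 + 60137*√2 ≈ 2.2371e+5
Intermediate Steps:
v(u) = -7/u + 7*u (v(u) = -7*(1/u - u) = -7/u + 7*u)
h = -1 (h = -1 + 0 = -1)
l(x) = 21*√x - 7/(3*√x) (l(x) = -7*1/(3*√x) + 7*(3*√x) = -7/(3*√x) + 21*√x = 21*√x - 7/(3*√x))
T = 497*√2/3 (T = (7*(-1 + 9*8)/(3*√8))*4 = (7*(√2/4)*(-1 + 72)/3)*4 = ((7/3)*(√2/4)*71)*4 = (497*√2/12)*4 = 497*√2/3 ≈ 234.29)
(T + 382)*(364 + h) = (497*√2/3 + 382)*(364 - 1) = (382 + 497*√2/3)*363 = 138666 + 60137*√2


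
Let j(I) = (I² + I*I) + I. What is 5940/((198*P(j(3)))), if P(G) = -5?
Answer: -6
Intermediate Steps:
j(I) = I + 2*I² (j(I) = (I² + I²) + I = 2*I² + I = I + 2*I²)
5940/((198*P(j(3)))) = 5940/((198*(-5))) = 5940/(-990) = 5940*(-1/990) = -6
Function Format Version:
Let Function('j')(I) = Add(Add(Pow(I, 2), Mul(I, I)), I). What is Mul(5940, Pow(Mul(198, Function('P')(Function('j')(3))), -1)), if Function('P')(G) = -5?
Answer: -6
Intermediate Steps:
Function('j')(I) = Add(I, Mul(2, Pow(I, 2))) (Function('j')(I) = Add(Add(Pow(I, 2), Pow(I, 2)), I) = Add(Mul(2, Pow(I, 2)), I) = Add(I, Mul(2, Pow(I, 2))))
Mul(5940, Pow(Mul(198, Function('P')(Function('j')(3))), -1)) = Mul(5940, Pow(Mul(198, -5), -1)) = Mul(5940, Pow(-990, -1)) = Mul(5940, Rational(-1, 990)) = -6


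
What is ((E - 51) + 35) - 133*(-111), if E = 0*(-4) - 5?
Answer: 14742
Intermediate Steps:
E = -5 (E = 0 - 5 = -5)
((E - 51) + 35) - 133*(-111) = ((-5 - 51) + 35) - 133*(-111) = (-56 + 35) + 14763 = -21 + 14763 = 14742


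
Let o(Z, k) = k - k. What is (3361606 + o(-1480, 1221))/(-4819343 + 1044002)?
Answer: -3361606/3775341 ≈ -0.89041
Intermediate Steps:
o(Z, k) = 0
(3361606 + o(-1480, 1221))/(-4819343 + 1044002) = (3361606 + 0)/(-4819343 + 1044002) = 3361606/(-3775341) = 3361606*(-1/3775341) = -3361606/3775341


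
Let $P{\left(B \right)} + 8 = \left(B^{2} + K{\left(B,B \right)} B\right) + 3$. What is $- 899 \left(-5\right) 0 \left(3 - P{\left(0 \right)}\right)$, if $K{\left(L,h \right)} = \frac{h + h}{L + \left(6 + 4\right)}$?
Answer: $0$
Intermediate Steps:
$K{\left(L,h \right)} = \frac{2 h}{10 + L}$ ($K{\left(L,h \right)} = \frac{2 h}{L + 10} = \frac{2 h}{10 + L}$)
$P{\left(B \right)} = -5 + B^{2} + \frac{2 B^{2}}{10 + B}$ ($P{\left(B \right)} = -8 + \left(\left(B^{2} + \frac{2 B}{10 + B} B\right) + 3\right) = -8 + \left(\left(B^{2} + \frac{2 B^{2}}{10 + B}\right) + 3\right) = -8 + \left(3 + B^{2} + \frac{2 B^{2}}{10 + B}\right) = -5 + B^{2} + \frac{2 B^{2}}{10 + B}$)
$- 899 \left(-5\right) 0 \left(3 - P{\left(0 \right)}\right) = - 899 \left(-5\right) 0 \left(3 - \frac{2 \cdot 0^{2} + \left(-5 + 0^{2}\right) \left(10 + 0\right)}{10 + 0}\right) = - 899 \cdot 0 \left(3 - \frac{2 \cdot 0 + \left(-5 + 0\right) 10}{10}\right) = - 899 \cdot 0 \left(3 - \frac{0 - 50}{10}\right) = - 899 \cdot 0 \left(3 - \frac{1}{10} \left(-50\right)\right) = - 899 \cdot 0 \left(3 - -5\right) = - 899 \cdot 0 \left(3 + 5\right) = - 899 \cdot 0 \cdot 8 = \left(-899\right) 0 = 0$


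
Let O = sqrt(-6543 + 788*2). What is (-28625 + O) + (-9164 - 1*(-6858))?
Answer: -30931 + I*sqrt(4967) ≈ -30931.0 + 70.477*I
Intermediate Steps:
O = I*sqrt(4967) (O = sqrt(-6543 + 1576) = sqrt(-4967) = I*sqrt(4967) ≈ 70.477*I)
(-28625 + O) + (-9164 - 1*(-6858)) = (-28625 + I*sqrt(4967)) + (-9164 - 1*(-6858)) = (-28625 + I*sqrt(4967)) + (-9164 + 6858) = (-28625 + I*sqrt(4967)) - 2306 = -30931 + I*sqrt(4967)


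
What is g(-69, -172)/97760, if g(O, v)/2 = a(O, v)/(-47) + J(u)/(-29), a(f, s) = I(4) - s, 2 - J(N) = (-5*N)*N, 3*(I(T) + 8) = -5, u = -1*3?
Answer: -2075/19987032 ≈ -0.00010382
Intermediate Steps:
u = -3
I(T) = -29/3 (I(T) = -8 + (⅓)*(-5) = -8 - 5/3 = -29/3)
J(N) = 2 + 5*N² (J(N) = 2 - (-5*N)*N = 2 - (-5)*N² = 2 + 5*N²)
a(f, s) = -29/3 - s
g(O, v) = -11572/4089 + 2*v/47 (g(O, v) = 2*((-29/3 - v)/(-47) + (2 + 5*(-3)²)/(-29)) = 2*((-29/3 - v)*(-1/47) + (2 + 5*9)*(-1/29)) = 2*((29/141 + v/47) + (2 + 45)*(-1/29)) = 2*((29/141 + v/47) + 47*(-1/29)) = 2*((29/141 + v/47) - 47/29) = 2*(-5786/4089 + v/47) = -11572/4089 + 2*v/47)
g(-69, -172)/97760 = (-11572/4089 + (2/47)*(-172))/97760 = (-11572/4089 - 344/47)*(1/97760) = -41500/4089*1/97760 = -2075/19987032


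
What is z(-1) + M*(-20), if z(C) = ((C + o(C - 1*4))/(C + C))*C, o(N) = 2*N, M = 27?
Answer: -1091/2 ≈ -545.50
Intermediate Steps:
z(C) = -4 + 3*C/2 (z(C) = ((C + 2*(C - 1*4))/(C + C))*C = ((C + 2*(C - 4))/((2*C)))*C = ((C + 2*(-4 + C))*(1/(2*C)))*C = ((C + (-8 + 2*C))*(1/(2*C)))*C = ((-8 + 3*C)*(1/(2*C)))*C = ((-8 + 3*C)/(2*C))*C = -4 + 3*C/2)
z(-1) + M*(-20) = (-4 + (3/2)*(-1)) + 27*(-20) = (-4 - 3/2) - 540 = -11/2 - 540 = -1091/2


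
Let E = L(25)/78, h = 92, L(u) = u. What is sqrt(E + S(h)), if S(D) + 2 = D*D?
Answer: sqrt(51484758)/78 ≈ 91.991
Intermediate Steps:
E = 25/78 ≈ 0.32051
S(D) = -2 + D**2 (S(D) = -2 + D*D = -2 + D**2)
sqrt(E + S(h)) = sqrt(25/78 + (-2 + 92**2)) = sqrt(25/78 + (-2 + 8464)) = sqrt(25/78 + 8462) = sqrt(660061/78) = sqrt(51484758)/78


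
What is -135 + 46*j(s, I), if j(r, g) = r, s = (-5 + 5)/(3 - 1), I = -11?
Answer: -135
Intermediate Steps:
s = 0 (s = 0/2 = 0*(½) = 0)
-135 + 46*j(s, I) = -135 + 46*0 = -135 + 0 = -135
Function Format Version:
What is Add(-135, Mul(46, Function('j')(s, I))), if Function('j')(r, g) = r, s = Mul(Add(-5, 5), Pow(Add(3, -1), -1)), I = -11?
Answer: -135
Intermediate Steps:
s = 0 (s = Mul(0, Pow(2, -1)) = Mul(0, Rational(1, 2)) = 0)
Add(-135, Mul(46, Function('j')(s, I))) = Add(-135, Mul(46, 0)) = Add(-135, 0) = -135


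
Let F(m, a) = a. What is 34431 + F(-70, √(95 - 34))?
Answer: 34431 + √61 ≈ 34439.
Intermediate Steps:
34431 + F(-70, √(95 - 34)) = 34431 + √(95 - 34) = 34431 + √61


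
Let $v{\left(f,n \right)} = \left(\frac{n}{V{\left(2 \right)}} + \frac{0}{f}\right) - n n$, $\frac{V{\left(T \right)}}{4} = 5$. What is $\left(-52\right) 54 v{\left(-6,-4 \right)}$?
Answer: $\frac{227448}{5} \approx 45490.0$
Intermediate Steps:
$V{\left(T \right)} = 20$ ($V{\left(T \right)} = 4 \cdot 5 = 20$)
$v{\left(f,n \right)} = - n^{2} + \frac{n}{20}$ ($v{\left(f,n \right)} = \left(\frac{n}{20} + \frac{0}{f}\right) - n n = \left(n \frac{1}{20} + 0\right) - n^{2} = \left(\frac{n}{20} + 0\right) - n^{2} = \frac{n}{20} - n^{2} = - n^{2} + \frac{n}{20}$)
$\left(-52\right) 54 v{\left(-6,-4 \right)} = \left(-52\right) 54 \left(- 4 \left(\frac{1}{20} - -4\right)\right) = - 2808 \left(- 4 \left(\frac{1}{20} + 4\right)\right) = - 2808 \left(\left(-4\right) \frac{81}{20}\right) = \left(-2808\right) \left(- \frac{81}{5}\right) = \frac{227448}{5}$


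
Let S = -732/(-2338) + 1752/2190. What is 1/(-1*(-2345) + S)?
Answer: 5845/13713031 ≈ 0.00042624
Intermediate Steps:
S = 6506/5845 (S = -732*(-1/2338) + 1752*(1/2190) = 366/1169 + ⅘ = 6506/5845 ≈ 1.1131)
1/(-1*(-2345) + S) = 1/(-1*(-2345) + 6506/5845) = 1/(2345 + 6506/5845) = 1/(13713031/5845) = 5845/13713031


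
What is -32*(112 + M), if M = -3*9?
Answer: -2720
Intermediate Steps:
M = -27
-32*(112 + M) = -32*(112 - 27) = -32*85 = -2720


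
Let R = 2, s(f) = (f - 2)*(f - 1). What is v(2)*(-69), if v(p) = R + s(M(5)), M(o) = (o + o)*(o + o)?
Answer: -669576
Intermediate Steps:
M(o) = 4*o**2 (M(o) = (2*o)*(2*o) = 4*o**2)
s(f) = (-1 + f)*(-2 + f) (s(f) = (-2 + f)*(-1 + f) = (-1 + f)*(-2 + f))
v(p) = 9704 (v(p) = 2 + (2 + (4*5**2)**2 - 12*5**2) = 2 + (2 + (4*25)**2 - 12*25) = 2 + (2 + 100**2 - 3*100) = 2 + (2 + 10000 - 300) = 2 + 9702 = 9704)
v(2)*(-69) = 9704*(-69) = -669576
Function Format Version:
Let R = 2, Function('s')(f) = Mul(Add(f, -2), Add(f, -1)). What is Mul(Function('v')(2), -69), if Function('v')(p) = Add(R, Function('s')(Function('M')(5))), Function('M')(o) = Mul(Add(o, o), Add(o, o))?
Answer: -669576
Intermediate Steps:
Function('M')(o) = Mul(4, Pow(o, 2)) (Function('M')(o) = Mul(Mul(2, o), Mul(2, o)) = Mul(4, Pow(o, 2)))
Function('s')(f) = Mul(Add(-1, f), Add(-2, f)) (Function('s')(f) = Mul(Add(-2, f), Add(-1, f)) = Mul(Add(-1, f), Add(-2, f)))
Function('v')(p) = 9704 (Function('v')(p) = Add(2, Add(2, Pow(Mul(4, Pow(5, 2)), 2), Mul(-3, Mul(4, Pow(5, 2))))) = Add(2, Add(2, Pow(Mul(4, 25), 2), Mul(-3, Mul(4, 25)))) = Add(2, Add(2, Pow(100, 2), Mul(-3, 100))) = Add(2, Add(2, 10000, -300)) = Add(2, 9702) = 9704)
Mul(Function('v')(2), -69) = Mul(9704, -69) = -669576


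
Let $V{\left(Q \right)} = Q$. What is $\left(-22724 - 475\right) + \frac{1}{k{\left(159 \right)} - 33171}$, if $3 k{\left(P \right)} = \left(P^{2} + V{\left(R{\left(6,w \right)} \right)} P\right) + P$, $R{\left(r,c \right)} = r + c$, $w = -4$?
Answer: $- \frac{570347416}{24585} \approx -23199.0$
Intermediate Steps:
$R{\left(r,c \right)} = c + r$
$k{\left(P \right)} = P + \frac{P^{2}}{3}$ ($k{\left(P \right)} = \frac{\left(P^{2} + \left(-4 + 6\right) P\right) + P}{3} = \frac{\left(P^{2} + 2 P\right) + P}{3} = \frac{P^{2} + 3 P}{3} = P + \frac{P^{2}}{3}$)
$\left(-22724 - 475\right) + \frac{1}{k{\left(159 \right)} - 33171} = \left(-22724 - 475\right) + \frac{1}{\frac{1}{3} \cdot 159 \left(3 + 159\right) - 33171} = -23199 + \frac{1}{\frac{1}{3} \cdot 159 \cdot 162 - 33171} = -23199 + \frac{1}{8586 - 33171} = -23199 + \frac{1}{-24585} = -23199 - \frac{1}{24585} = - \frac{570347416}{24585}$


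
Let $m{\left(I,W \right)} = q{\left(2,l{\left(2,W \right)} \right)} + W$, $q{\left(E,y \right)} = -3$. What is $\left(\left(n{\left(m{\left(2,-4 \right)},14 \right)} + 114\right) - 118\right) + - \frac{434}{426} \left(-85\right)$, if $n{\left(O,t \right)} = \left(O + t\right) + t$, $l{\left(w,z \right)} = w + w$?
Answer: $\frac{22066}{213} \approx 103.6$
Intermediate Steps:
$l{\left(w,z \right)} = 2 w$
$m{\left(I,W \right)} = -3 + W$
$n{\left(O,t \right)} = O + 2 t$
$\left(\left(n{\left(m{\left(2,-4 \right)},14 \right)} + 114\right) - 118\right) + - \frac{434}{426} \left(-85\right) = \left(\left(\left(\left(-3 - 4\right) + 2 \cdot 14\right) + 114\right) - 118\right) + - \frac{434}{426} \left(-85\right) = \left(\left(\left(-7 + 28\right) + 114\right) - 118\right) + \left(-434\right) \frac{1}{426} \left(-85\right) = \left(\left(21 + 114\right) - 118\right) - - \frac{18445}{213} = \left(135 - 118\right) + \frac{18445}{213} = 17 + \frac{18445}{213} = \frac{22066}{213}$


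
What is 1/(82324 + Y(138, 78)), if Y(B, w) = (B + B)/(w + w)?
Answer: 13/1070235 ≈ 1.2147e-5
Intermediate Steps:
Y(B, w) = B/w (Y(B, w) = (2*B)/((2*w)) = (2*B)*(1/(2*w)) = B/w)
1/(82324 + Y(138, 78)) = 1/(82324 + 138/78) = 1/(82324 + 138*(1/78)) = 1/(82324 + 23/13) = 1/(1070235/13) = 13/1070235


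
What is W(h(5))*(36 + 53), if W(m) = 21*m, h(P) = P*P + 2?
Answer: 50463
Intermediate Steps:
h(P) = 2 + P² (h(P) = P² + 2 = 2 + P²)
W(h(5))*(36 + 53) = (21*(2 + 5²))*(36 + 53) = (21*(2 + 25))*89 = (21*27)*89 = 567*89 = 50463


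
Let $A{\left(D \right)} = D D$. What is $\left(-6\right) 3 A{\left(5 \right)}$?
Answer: $-450$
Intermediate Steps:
$A{\left(D \right)} = D^{2}$
$\left(-6\right) 3 A{\left(5 \right)} = \left(-6\right) 3 \cdot 5^{2} = \left(-18\right) 25 = -450$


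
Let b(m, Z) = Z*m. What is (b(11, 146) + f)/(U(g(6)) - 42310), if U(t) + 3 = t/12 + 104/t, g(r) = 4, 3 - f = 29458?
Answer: 83547/126860 ≈ 0.65858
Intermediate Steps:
f = -29455 (f = 3 - 1*29458 = 3 - 29458 = -29455)
U(t) = -3 + 104/t + t/12 (U(t) = -3 + (t/12 + 104/t) = -3 + (104/t + t/12) = -3 + 104/t + t/12)
(b(11, 146) + f)/(U(g(6)) - 42310) = (146*11 - 29455)/((-3 + 104/4 + (1/12)*4) - 42310) = (1606 - 29455)/((-3 + 104*(1/4) + 1/3) - 42310) = -27849/((-3 + 26 + 1/3) - 42310) = -27849/(70/3 - 42310) = -27849/(-126860/3) = -27849*(-3/126860) = 83547/126860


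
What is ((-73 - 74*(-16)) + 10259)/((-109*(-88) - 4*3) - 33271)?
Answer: -3790/7897 ≈ -0.47993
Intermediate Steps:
((-73 - 74*(-16)) + 10259)/((-109*(-88) - 4*3) - 33271) = ((-73 + 1184) + 10259)/((9592 - 12) - 33271) = (1111 + 10259)/(9580 - 33271) = 11370/(-23691) = 11370*(-1/23691) = -3790/7897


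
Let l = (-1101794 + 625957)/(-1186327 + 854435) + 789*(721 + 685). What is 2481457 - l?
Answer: 455396170879/331892 ≈ 1.3721e+6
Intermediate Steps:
l = 368179555765/331892 (l = -475837/(-331892) + 789*1406 = -475837*(-1/331892) + 1109334 = 475837/331892 + 1109334 = 368179555765/331892 ≈ 1.1093e+6)
2481457 - l = 2481457 - 1*368179555765/331892 = 2481457 - 368179555765/331892 = 455396170879/331892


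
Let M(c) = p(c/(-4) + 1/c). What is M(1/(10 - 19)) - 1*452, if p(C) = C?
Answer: -16595/36 ≈ -460.97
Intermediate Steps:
M(c) = 1/c - c/4 (M(c) = c/(-4) + 1/c = c*(-1/4) + 1/c = -c/4 + 1/c = 1/c - c/4)
M(1/(10 - 19)) - 1*452 = (1/(1/(10 - 19)) - 1/(4*(10 - 19))) - 1*452 = (1/(1/(-9)) - 1/4/(-9)) - 452 = (1/(-1/9) - 1/4*(-1/9)) - 452 = (-9 + 1/36) - 452 = -323/36 - 452 = -16595/36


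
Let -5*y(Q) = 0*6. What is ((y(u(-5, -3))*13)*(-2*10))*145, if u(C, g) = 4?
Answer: 0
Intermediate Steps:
y(Q) = 0 (y(Q) = -0*6 = -⅕*0 = 0)
((y(u(-5, -3))*13)*(-2*10))*145 = ((0*13)*(-2*10))*145 = (0*(-20))*145 = 0*145 = 0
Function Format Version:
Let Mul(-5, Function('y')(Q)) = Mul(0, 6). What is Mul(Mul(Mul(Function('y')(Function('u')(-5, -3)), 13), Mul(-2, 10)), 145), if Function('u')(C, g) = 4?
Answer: 0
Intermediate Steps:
Function('y')(Q) = 0 (Function('y')(Q) = Mul(Rational(-1, 5), Mul(0, 6)) = Mul(Rational(-1, 5), 0) = 0)
Mul(Mul(Mul(Function('y')(Function('u')(-5, -3)), 13), Mul(-2, 10)), 145) = Mul(Mul(Mul(0, 13), Mul(-2, 10)), 145) = Mul(Mul(0, -20), 145) = Mul(0, 145) = 0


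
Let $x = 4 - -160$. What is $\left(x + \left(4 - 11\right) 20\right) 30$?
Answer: $720$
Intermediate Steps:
$x = 164$ ($x = 4 + 160 = 164$)
$\left(x + \left(4 - 11\right) 20\right) 30 = \left(164 + \left(4 - 11\right) 20\right) 30 = \left(164 - 140\right) 30 = 24 \cdot 30 = 720$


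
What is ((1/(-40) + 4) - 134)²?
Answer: 27050401/1600 ≈ 16907.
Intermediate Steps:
((1/(-40) + 4) - 134)² = ((-1/40 + 4) - 134)² = (159/40 - 134)² = (-5201/40)² = 27050401/1600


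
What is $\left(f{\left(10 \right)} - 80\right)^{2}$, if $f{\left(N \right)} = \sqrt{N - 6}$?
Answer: $6084$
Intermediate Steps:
$f{\left(N \right)} = \sqrt{-6 + N}$
$\left(f{\left(10 \right)} - 80\right)^{2} = \left(\sqrt{-6 + 10} - 80\right)^{2} = \left(\sqrt{4} - 80\right)^{2} = \left(2 - 80\right)^{2} = \left(-78\right)^{2} = 6084$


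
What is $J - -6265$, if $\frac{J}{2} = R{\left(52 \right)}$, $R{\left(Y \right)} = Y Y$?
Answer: $11673$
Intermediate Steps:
$R{\left(Y \right)} = Y^{2}$
$J = 5408$ ($J = 2 \cdot 52^{2} = 2 \cdot 2704 = 5408$)
$J - -6265 = 5408 - -6265 = 5408 + 6265 = 11673$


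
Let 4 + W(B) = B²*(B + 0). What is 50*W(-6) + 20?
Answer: -10980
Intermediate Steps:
W(B) = -4 + B³ (W(B) = -4 + B²*(B + 0) = -4 + B²*B = -4 + B³)
50*W(-6) + 20 = 50*(-4 + (-6)³) + 20 = 50*(-4 - 216) + 20 = 50*(-220) + 20 = -11000 + 20 = -10980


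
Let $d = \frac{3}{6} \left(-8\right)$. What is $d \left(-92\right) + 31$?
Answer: $399$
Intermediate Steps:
$d = -4$ ($d = 3 \cdot \frac{1}{6} \left(-8\right) = \frac{1}{2} \left(-8\right) = -4$)
$d \left(-92\right) + 31 = \left(-4\right) \left(-92\right) + 31 = 368 + 31 = 399$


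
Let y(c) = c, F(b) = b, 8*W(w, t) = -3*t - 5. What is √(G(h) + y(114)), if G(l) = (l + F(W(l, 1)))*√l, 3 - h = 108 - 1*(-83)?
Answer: √(114 - 378*I*√47) ≈ 36.796 - 35.213*I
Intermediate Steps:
W(w, t) = -5/8 - 3*t/8 (W(w, t) = (-3*t - 5)/8 = (-5 - 3*t)/8 = -5/8 - 3*t/8)
h = -188 (h = 3 - (108 - 1*(-83)) = 3 - (108 + 83) = 3 - 1*191 = 3 - 191 = -188)
G(l) = √l*(-1 + l) (G(l) = (l + (-5/8 - 3/8*1))*√l = (l + (-5/8 - 3/8))*√l = (l - 1)*√l = (-1 + l)*√l = √l*(-1 + l))
√(G(h) + y(114)) = √(√(-188)*(-1 - 188) + 114) = √((2*I*√47)*(-189) + 114) = √(-378*I*√47 + 114) = √(114 - 378*I*√47)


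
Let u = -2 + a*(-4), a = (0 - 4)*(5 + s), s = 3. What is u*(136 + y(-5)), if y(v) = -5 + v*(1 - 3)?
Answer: 17766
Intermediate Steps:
a = -32 (a = (0 - 4)*(5 + 3) = -4*8 = -32)
u = 126 (u = -2 - 32*(-4) = -2 + 128 = 126)
y(v) = -5 - 2*v (y(v) = -5 + v*(-2) = -5 - 2*v)
u*(136 + y(-5)) = 126*(136 + (-5 - 2*(-5))) = 126*(136 + (-5 + 10)) = 126*(136 + 5) = 126*141 = 17766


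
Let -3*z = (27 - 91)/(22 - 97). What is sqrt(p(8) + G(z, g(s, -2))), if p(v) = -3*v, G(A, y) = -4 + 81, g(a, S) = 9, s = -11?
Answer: sqrt(53) ≈ 7.2801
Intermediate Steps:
z = -64/225 (z = -(27 - 91)/(3*(22 - 97)) = -(-64)/(3*(-75)) = -(-64)*(-1)/(3*75) = -1/3*64/75 = -64/225 ≈ -0.28444)
G(A, y) = 77
sqrt(p(8) + G(z, g(s, -2))) = sqrt(-3*8 + 77) = sqrt(-24 + 77) = sqrt(53)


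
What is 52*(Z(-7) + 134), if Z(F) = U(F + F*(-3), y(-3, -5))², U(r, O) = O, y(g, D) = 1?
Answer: 7020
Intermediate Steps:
Z(F) = 1 (Z(F) = 1² = 1)
52*(Z(-7) + 134) = 52*(1 + 134) = 52*135 = 7020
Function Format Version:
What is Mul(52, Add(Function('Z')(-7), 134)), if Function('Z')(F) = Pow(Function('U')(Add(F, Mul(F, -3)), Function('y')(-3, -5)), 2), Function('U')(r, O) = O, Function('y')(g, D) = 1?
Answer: 7020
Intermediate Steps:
Function('Z')(F) = 1 (Function('Z')(F) = Pow(1, 2) = 1)
Mul(52, Add(Function('Z')(-7), 134)) = Mul(52, Add(1, 134)) = Mul(52, 135) = 7020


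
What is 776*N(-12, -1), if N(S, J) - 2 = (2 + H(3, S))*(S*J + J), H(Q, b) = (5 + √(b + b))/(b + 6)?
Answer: 34532/3 - 8536*I*√6/3 ≈ 11511.0 - 6969.6*I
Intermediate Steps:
H(Q, b) = (5 + √2*√b)/(6 + b) (H(Q, b) = (5 + √(2*b))/(6 + b) = (5 + √2*√b)/(6 + b))
N(S, J) = 2 + (2 + (5 + √2*√S)/(6 + S))*(J + J*S) (N(S, J) = 2 + (2 + (5 + √2*√S)/(6 + S))*(S*J + J) = 2 + (2 + (5 + √2*√S)/(6 + S))*(J*S + J) = 2 + (2 + (5 + √2*√S)/(6 + S))*(J + J*S))
776*N(-12, -1) = 776*((-(5 + √2*√(-12)) + 2*(6 - 12)*(1 - 1 - 1*(-12)) - 1*(-12)*(5 + √2*√(-12)))/(6 - 12)) = 776*((-(5 + √2*(2*I*√3)) + 2*(-6)*(1 - 1 + 12) - 1*(-12)*(5 + √2*(2*I*√3)))/(-6)) = 776*(-(-(5 + 2*I*√6) + 2*(-6)*12 - 1*(-12)*(5 + 2*I*√6))/6) = 776*(-((-5 - 2*I*√6) - 144 + (60 + 24*I*√6))/6) = 776*(-(-89 + 22*I*√6)/6) = 776*(89/6 - 11*I*√6/3) = 34532/3 - 8536*I*√6/3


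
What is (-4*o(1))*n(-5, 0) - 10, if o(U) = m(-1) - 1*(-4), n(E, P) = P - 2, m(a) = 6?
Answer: 70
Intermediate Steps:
n(E, P) = -2 + P
o(U) = 10 (o(U) = 6 - 1*(-4) = 6 + 4 = 10)
(-4*o(1))*n(-5, 0) - 10 = (-4*10)*(-2 + 0) - 10 = -40*(-2) - 10 = 80 - 10 = 70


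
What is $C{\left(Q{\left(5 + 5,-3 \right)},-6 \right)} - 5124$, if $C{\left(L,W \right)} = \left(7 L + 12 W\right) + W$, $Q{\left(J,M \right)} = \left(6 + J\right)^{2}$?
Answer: $-3410$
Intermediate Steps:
$C{\left(L,W \right)} = 7 L + 13 W$
$C{\left(Q{\left(5 + 5,-3 \right)},-6 \right)} - 5124 = \left(7 \left(6 + \left(5 + 5\right)\right)^{2} + 13 \left(-6\right)\right) - 5124 = \left(7 \left(6 + 10\right)^{2} - 78\right) - 5124 = \left(7 \cdot 16^{2} - 78\right) - 5124 = \left(7 \cdot 256 - 78\right) - 5124 = \left(1792 - 78\right) - 5124 = 1714 - 5124 = -3410$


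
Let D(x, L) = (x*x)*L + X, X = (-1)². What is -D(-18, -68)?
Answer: 22031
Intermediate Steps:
X = 1
D(x, L) = 1 + L*x² (D(x, L) = (x*x)*L + 1 = x²*L + 1 = L*x² + 1 = 1 + L*x²)
-D(-18, -68) = -(1 - 68*(-18)²) = -(1 - 68*324) = -(1 - 22032) = -1*(-22031) = 22031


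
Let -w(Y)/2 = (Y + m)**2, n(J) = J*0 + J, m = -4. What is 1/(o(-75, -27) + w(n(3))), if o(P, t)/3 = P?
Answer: -1/227 ≈ -0.0044053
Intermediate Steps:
o(P, t) = 3*P
n(J) = J (n(J) = 0 + J = J)
w(Y) = -2*(-4 + Y)**2 (w(Y) = -2*(Y - 4)**2 = -2*(-4 + Y)**2)
1/(o(-75, -27) + w(n(3))) = 1/(3*(-75) - 2*(-4 + 3)**2) = 1/(-225 - 2*(-1)**2) = 1/(-225 - 2*1) = 1/(-225 - 2) = 1/(-227) = -1/227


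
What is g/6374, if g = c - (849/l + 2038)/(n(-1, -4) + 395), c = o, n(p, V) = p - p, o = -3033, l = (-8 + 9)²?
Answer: -600461/1258865 ≈ -0.47699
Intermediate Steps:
l = 1 (l = 1² = 1)
n(p, V) = 0
c = -3033
g = -1200922/395 (g = -3033 - (849/1 + 2038)/(0 + 395) = -3033 - (849*1 + 2038)/395 = -3033 - (849 + 2038)/395 = -3033 - 2887/395 = -1200922/395 ≈ -3040.3)
g/6374 = -1200922/395/6374 = -1200922/395*1/6374 = -600461/1258865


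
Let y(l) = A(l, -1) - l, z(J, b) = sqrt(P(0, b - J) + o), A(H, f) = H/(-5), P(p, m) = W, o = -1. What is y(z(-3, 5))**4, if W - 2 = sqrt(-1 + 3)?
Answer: 3888/625 + 2592*sqrt(2)/625 ≈ 12.086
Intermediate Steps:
W = 2 + sqrt(2) (W = 2 + sqrt(-1 + 3) = 2 + sqrt(2) ≈ 3.4142)
P(p, m) = 2 + sqrt(2)
A(H, f) = -H/5 (A(H, f) = H*(-1/5) = -H/5)
z(J, b) = sqrt(1 + sqrt(2)) (z(J, b) = sqrt((2 + sqrt(2)) - 1) = sqrt(1 + sqrt(2)))
y(l) = -6*l/5 (y(l) = -l/5 - l = -6*l/5)
y(z(-3, 5))**4 = (-6*sqrt(1 + sqrt(2))/5)**4 = 1296*(1 + sqrt(2))**2/625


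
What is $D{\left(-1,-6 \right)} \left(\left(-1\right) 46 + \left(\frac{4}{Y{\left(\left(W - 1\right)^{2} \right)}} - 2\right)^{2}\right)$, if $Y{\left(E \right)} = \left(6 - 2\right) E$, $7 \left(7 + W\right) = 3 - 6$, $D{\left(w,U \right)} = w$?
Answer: $\frac{509609037}{12117361} \approx 42.056$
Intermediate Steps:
$W = - \frac{52}{7}$ ($W = -7 + \frac{3 - 6}{7} = -7 + \frac{1}{7} \left(-3\right) = -7 - \frac{3}{7} = - \frac{52}{7} \approx -7.4286$)
$Y{\left(E \right)} = 4 E$
$D{\left(-1,-6 \right)} \left(\left(-1\right) 46 + \left(\frac{4}{Y{\left(\left(W - 1\right)^{2} \right)}} - 2\right)^{2}\right) = - (\left(-1\right) 46 + \left(\frac{4}{4 \left(- \frac{52}{7} - 1\right)^{2}} - 2\right)^{2}) = - (-46 + \left(\frac{4}{4 \left(- \frac{59}{7}\right)^{2}} - 2\right)^{2}) = - (-46 + \left(\frac{4}{4 \cdot \frac{3481}{49}} - 2\right)^{2}) = - (-46 + \left(\frac{4}{\frac{13924}{49}} - 2\right)^{2}) = - (-46 + \left(4 \cdot \frac{49}{13924} - 2\right)^{2}) = - (-46 + \left(\frac{49}{3481} - 2\right)^{2}) = - (-46 + \left(- \frac{6913}{3481}\right)^{2}) = - (-46 + \frac{47789569}{12117361}) = \left(-1\right) \left(- \frac{509609037}{12117361}\right) = \frac{509609037}{12117361}$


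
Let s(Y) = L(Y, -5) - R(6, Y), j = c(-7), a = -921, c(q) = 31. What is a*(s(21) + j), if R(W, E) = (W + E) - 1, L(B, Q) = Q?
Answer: 0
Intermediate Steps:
R(W, E) = -1 + E + W (R(W, E) = (E + W) - 1 = -1 + E + W)
j = 31
s(Y) = -10 - Y (s(Y) = -5 - (-1 + Y + 6) = -5 - (5 + Y) = -5 + (-5 - Y) = -10 - Y)
a*(s(21) + j) = -921*((-10 - 1*21) + 31) = -921*((-10 - 21) + 31) = -921*(-31 + 31) = -921*0 = 0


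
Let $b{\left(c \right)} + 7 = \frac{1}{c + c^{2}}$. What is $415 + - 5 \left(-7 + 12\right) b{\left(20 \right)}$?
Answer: $\frac{49555}{84} \approx 589.94$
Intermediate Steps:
$b{\left(c \right)} = -7 + \frac{1}{c + c^{2}}$
$415 + - 5 \left(-7 + 12\right) b{\left(20 \right)} = 415 + - 5 \left(-7 + 12\right) \frac{1 - 140 - 7 \cdot 20^{2}}{20 \left(1 + 20\right)} = 415 + \left(-5\right) 5 \frac{1 - 140 - 2800}{20 \cdot 21} = 415 - 25 \cdot \frac{1}{20} \cdot \frac{1}{21} \left(1 - 140 - 2800\right) = 415 - 25 \cdot \frac{1}{20} \cdot \frac{1}{21} \left(-2939\right) = 415 - - \frac{14695}{84} = 415 + \frac{14695}{84} = \frac{49555}{84}$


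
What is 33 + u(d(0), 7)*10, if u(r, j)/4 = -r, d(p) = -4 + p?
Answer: 193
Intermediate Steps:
u(r, j) = -4*r (u(r, j) = 4*(-r) = -4*r)
33 + u(d(0), 7)*10 = 33 - 4*(-4 + 0)*10 = 33 - 4*(-4)*10 = 33 + 16*10 = 33 + 160 = 193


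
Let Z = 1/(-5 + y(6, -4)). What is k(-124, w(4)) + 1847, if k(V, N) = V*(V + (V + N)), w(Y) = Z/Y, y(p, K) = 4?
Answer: 32630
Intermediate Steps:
Z = -1 (Z = 1/(-5 + 4) = 1/(-1) = -1)
w(Y) = -1/Y
k(V, N) = V*(N + 2*V) (k(V, N) = V*(V + (N + V)) = V*(N + 2*V))
k(-124, w(4)) + 1847 = -124*(-1/4 + 2*(-124)) + 1847 = -124*(-1*1/4 - 248) + 1847 = -124*(-1/4 - 248) + 1847 = -124*(-993/4) + 1847 = 30783 + 1847 = 32630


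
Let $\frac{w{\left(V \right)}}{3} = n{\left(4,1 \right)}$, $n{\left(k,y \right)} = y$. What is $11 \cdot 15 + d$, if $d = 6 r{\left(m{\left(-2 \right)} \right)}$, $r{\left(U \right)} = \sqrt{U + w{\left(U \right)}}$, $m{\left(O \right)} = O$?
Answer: $171$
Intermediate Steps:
$w{\left(V \right)} = 3$ ($w{\left(V \right)} = 3 \cdot 1 = 3$)
$r{\left(U \right)} = \sqrt{3 + U}$ ($r{\left(U \right)} = \sqrt{U + 3} = \sqrt{3 + U}$)
$d = 6$ ($d = 6 \sqrt{3 - 2} = 6 \sqrt{1} = 6 \cdot 1 = 6$)
$11 \cdot 15 + d = 11 \cdot 15 + 6 = 165 + 6 = 171$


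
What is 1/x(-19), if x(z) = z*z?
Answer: 1/361 ≈ 0.0027701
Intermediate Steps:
x(z) = z**2
1/x(-19) = 1/((-19)**2) = 1/361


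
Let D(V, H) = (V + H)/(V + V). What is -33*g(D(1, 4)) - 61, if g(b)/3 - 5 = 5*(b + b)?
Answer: -3031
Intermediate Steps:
D(V, H) = (H + V)/(2*V) (D(V, H) = (H + V)/((2*V)) = (H + V)*(1/(2*V)) = (H + V)/(2*V))
g(b) = 15 + 30*b (g(b) = 15 + 3*(5*(b + b)) = 15 + 3*(5*(2*b)) = 15 + 3*(10*b) = 15 + 30*b)
-33*g(D(1, 4)) - 61 = -33*(15 + 30*((½)*(4 + 1)/1)) - 61 = -33*(15 + 30*((½)*1*5)) - 61 = -33*(15 + 30*(5/2)) - 61 = -33*(15 + 75) - 61 = -33*90 - 61 = -2970 - 61 = -3031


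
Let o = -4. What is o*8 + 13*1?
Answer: -19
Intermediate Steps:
o*8 + 13*1 = -4*8 + 13*1 = -32 + 13 = -19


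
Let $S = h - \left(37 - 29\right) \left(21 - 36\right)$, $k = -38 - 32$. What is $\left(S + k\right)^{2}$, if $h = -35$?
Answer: $225$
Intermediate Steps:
$k = -70$ ($k = -38 - 32 = -70$)
$S = 85$ ($S = -35 - \left(37 - 29\right) \left(21 - 36\right) = -35 - 8 \left(-15\right) = -35 - -120 = -35 + 120 = 85$)
$\left(S + k\right)^{2} = \left(85 - 70\right)^{2} = 15^{2} = 225$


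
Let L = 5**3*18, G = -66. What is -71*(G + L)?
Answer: -155064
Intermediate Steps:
L = 2250 (L = 125*18 = 2250)
-71*(G + L) = -71*(-66 + 2250) = -71*2184 = -155064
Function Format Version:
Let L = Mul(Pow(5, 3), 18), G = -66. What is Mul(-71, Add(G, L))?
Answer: -155064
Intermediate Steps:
L = 2250 (L = Mul(125, 18) = 2250)
Mul(-71, Add(G, L)) = Mul(-71, Add(-66, 2250)) = Mul(-71, 2184) = -155064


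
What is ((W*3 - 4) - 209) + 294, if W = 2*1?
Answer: 87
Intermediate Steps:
W = 2
((W*3 - 4) - 209) + 294 = ((2*3 - 4) - 209) + 294 = ((6 - 4) - 209) + 294 = (2 - 209) + 294 = -207 + 294 = 87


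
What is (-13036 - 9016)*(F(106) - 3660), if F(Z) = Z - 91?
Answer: 80379540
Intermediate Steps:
F(Z) = -91 + Z
(-13036 - 9016)*(F(106) - 3660) = (-13036 - 9016)*((-91 + 106) - 3660) = -22052*(15 - 3660) = -22052*(-3645) = 80379540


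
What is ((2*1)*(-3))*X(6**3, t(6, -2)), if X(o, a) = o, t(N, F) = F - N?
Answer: -1296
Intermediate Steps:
((2*1)*(-3))*X(6**3, t(6, -2)) = ((2*1)*(-3))*6**3 = (2*(-3))*216 = -6*216 = -1296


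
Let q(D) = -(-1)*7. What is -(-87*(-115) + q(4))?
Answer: -10012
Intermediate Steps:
q(D) = 7 (q(D) = -1*(-7) = 7)
-(-87*(-115) + q(4)) = -(-87*(-115) + 7) = -(10005 + 7) = -1*10012 = -10012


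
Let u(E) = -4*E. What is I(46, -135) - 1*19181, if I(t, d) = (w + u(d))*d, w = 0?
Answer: -92081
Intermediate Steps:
I(t, d) = -4*d**2 (I(t, d) = (0 - 4*d)*d = (-4*d)*d = -4*d**2)
I(46, -135) - 1*19181 = -4*(-135)**2 - 1*19181 = -4*18225 - 19181 = -72900 - 19181 = -92081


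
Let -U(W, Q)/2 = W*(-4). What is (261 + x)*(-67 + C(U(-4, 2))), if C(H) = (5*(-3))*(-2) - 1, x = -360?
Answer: 3762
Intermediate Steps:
U(W, Q) = 8*W (U(W, Q) = -2*W*(-4) = -(-8)*W = 8*W)
C(H) = 29 (C(H) = -15*(-2) - 1 = 30 - 1 = 29)
(261 + x)*(-67 + C(U(-4, 2))) = (261 - 360)*(-67 + 29) = -99*(-38) = 3762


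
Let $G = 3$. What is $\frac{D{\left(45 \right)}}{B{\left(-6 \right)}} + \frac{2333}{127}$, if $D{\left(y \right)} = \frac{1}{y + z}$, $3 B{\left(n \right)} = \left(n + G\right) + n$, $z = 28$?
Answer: $\frac{510800}{27813} \approx 18.366$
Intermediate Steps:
$B{\left(n \right)} = 1 + \frac{2 n}{3}$ ($B{\left(n \right)} = \frac{\left(n + 3\right) + n}{3} = \frac{\left(3 + n\right) + n}{3} = \frac{3 + 2 n}{3} = 1 + \frac{2 n}{3}$)
$D{\left(y \right)} = \frac{1}{28 + y}$ ($D{\left(y \right)} = \frac{1}{y + 28} = \frac{1}{28 + y}$)
$\frac{D{\left(45 \right)}}{B{\left(-6 \right)}} + \frac{2333}{127} = \frac{1}{\left(28 + 45\right) \left(1 + \frac{2}{3} \left(-6\right)\right)} + \frac{2333}{127} = \frac{1}{73 \left(1 - 4\right)} + 2333 \cdot \frac{1}{127} = \frac{1}{73 \left(-3\right)} + \frac{2333}{127} = \frac{1}{73} \left(- \frac{1}{3}\right) + \frac{2333}{127} = - \frac{1}{219} + \frac{2333}{127} = \frac{510800}{27813}$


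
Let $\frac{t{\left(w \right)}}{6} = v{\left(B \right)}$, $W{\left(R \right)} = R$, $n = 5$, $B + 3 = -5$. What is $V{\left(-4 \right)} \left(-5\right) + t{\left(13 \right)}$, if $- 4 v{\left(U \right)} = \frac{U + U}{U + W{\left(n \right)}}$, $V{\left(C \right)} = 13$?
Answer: $-73$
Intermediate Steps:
$B = -8$ ($B = -3 - 5 = -8$)
$v{\left(U \right)} = - \frac{U}{2 \left(5 + U\right)}$ ($v{\left(U \right)} = - \frac{\left(U + U\right) \frac{1}{U + 5}}{4} = - \frac{2 U \frac{1}{5 + U}}{4} = - \frac{U}{2 \left(5 + U\right)}$)
$t{\left(w \right)} = -8$ ($t{\left(w \right)} = 6 \left(\left(-1\right) \left(-8\right) \frac{1}{10 + 2 \left(-8\right)}\right) = 6 \left(\left(-1\right) \left(-8\right) \frac{1}{10 - 16}\right) = 6 \left(\left(-1\right) \left(-8\right) \frac{1}{-6}\right) = 6 \left(\left(-1\right) \left(-8\right) \left(- \frac{1}{6}\right)\right) = 6 \left(- \frac{4}{3}\right) = -8$)
$V{\left(-4 \right)} \left(-5\right) + t{\left(13 \right)} = 13 \left(-5\right) - 8 = -65 - 8 = -73$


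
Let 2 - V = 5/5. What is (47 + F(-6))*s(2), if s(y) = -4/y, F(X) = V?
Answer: -96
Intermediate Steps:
V = 1 (V = 2 - 5/5 = 2 - 1*1 = 2 - 1 = 1)
F(X) = 1
(47 + F(-6))*s(2) = (47 + 1)*(-4/2) = 48*(-4*½) = 48*(-2) = -96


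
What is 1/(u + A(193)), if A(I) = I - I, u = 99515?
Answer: 1/99515 ≈ 1.0049e-5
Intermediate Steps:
A(I) = 0
1/(u + A(193)) = 1/(99515 + 0) = 1/99515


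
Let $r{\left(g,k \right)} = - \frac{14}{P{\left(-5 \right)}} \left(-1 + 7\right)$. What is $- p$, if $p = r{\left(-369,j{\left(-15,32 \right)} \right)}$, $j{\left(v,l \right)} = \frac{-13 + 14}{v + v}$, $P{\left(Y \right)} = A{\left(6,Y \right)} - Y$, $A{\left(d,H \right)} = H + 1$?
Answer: $84$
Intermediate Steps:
$A{\left(d,H \right)} = 1 + H$
$P{\left(Y \right)} = 1$ ($P{\left(Y \right)} = \left(1 + Y\right) - Y = 1$)
$j{\left(v,l \right)} = \frac{1}{2 v}$ ($j{\left(v,l \right)} = 1 \frac{1}{2 v} = \frac{1}{2 v}$)
$r{\left(g,k \right)} = -84$ ($r{\left(g,k \right)} = - \frac{14}{1} \left(-1 + 7\right) = \left(-14\right) 1 \cdot 6 = \left(-14\right) 6 = -84$)
$p = -84$
$- p = \left(-1\right) \left(-84\right) = 84$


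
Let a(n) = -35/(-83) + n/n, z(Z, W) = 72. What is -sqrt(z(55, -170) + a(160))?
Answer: -sqrt(505802)/83 ≈ -8.5686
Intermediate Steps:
a(n) = 118/83 (a(n) = -35*(-1/83) + 1 = 35/83 + 1 = 118/83)
-sqrt(z(55, -170) + a(160)) = -sqrt(72 + 118/83) = -sqrt(6094/83) = -sqrt(505802)/83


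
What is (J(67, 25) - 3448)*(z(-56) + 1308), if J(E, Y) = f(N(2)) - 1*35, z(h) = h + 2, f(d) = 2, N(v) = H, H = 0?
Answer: -4365174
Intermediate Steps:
N(v) = 0
z(h) = 2 + h
J(E, Y) = -33 (J(E, Y) = 2 - 1*35 = 2 - 35 = -33)
(J(67, 25) - 3448)*(z(-56) + 1308) = (-33 - 3448)*((2 - 56) + 1308) = -3481*(-54 + 1308) = -3481*1254 = -4365174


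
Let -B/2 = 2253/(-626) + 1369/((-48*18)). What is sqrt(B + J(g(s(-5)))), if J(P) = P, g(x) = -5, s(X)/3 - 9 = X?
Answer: sqrt(681444507)/11268 ≈ 2.3167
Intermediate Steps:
s(X) = 27 + 3*X
B = 1401793/135216 (B = -2*(2253/(-626) + 1369/((-48*18))) = -2*(2253*(-1/626) + 1369/(-864)) = -2*(-2253/626 + 1369*(-1/864)) = -2*(-2253/626 - 1369/864) = -2*(-1401793/270432) = 1401793/135216 ≈ 10.367)
sqrt(B + J(g(s(-5)))) = sqrt(1401793/135216 - 5) = sqrt(725713/135216) = sqrt(681444507)/11268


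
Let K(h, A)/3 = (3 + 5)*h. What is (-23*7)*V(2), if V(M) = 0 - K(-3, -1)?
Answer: -11592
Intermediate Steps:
K(h, A) = 24*h (K(h, A) = 3*((3 + 5)*h) = 3*(8*h) = 24*h)
V(M) = 72 (V(M) = 0 - 24*(-3) = 0 - 1*(-72) = 0 + 72 = 72)
(-23*7)*V(2) = -23*7*72 = -161*72 = -11592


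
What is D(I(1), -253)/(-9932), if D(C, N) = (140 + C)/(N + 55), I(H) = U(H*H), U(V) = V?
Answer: 47/655512 ≈ 7.1700e-5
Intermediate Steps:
I(H) = H² (I(H) = H*H = H²)
D(C, N) = (140 + C)/(55 + N)
D(I(1), -253)/(-9932) = ((140 + 1²)/(55 - 253))/(-9932) = ((140 + 1)/(-198))*(-1/9932) = -1/198*141*(-1/9932) = -47/66*(-1/9932) = 47/655512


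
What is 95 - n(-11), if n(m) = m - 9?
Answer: 115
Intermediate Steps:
n(m) = -9 + m
95 - n(-11) = 95 - (-9 - 11) = 95 - 1*(-20) = 95 + 20 = 115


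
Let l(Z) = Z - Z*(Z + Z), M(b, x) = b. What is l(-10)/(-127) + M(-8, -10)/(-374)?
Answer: 39778/23749 ≈ 1.6749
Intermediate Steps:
l(Z) = Z - 2*Z**2 (l(Z) = Z - Z*2*Z = Z - 2*Z**2)
l(-10)/(-127) + M(-8, -10)/(-374) = -10*(1 - 2*(-10))/(-127) - 8/(-374) = -10*(1 + 20)*(-1/127) - 8*(-1/374) = -10*21*(-1/127) + 4/187 = -210*(-1/127) + 4/187 = 210/127 + 4/187 = 39778/23749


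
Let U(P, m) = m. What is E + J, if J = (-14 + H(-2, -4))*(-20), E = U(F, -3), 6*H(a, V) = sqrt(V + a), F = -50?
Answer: 277 - 10*I*sqrt(6)/3 ≈ 277.0 - 8.165*I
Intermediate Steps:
H(a, V) = sqrt(V + a)/6
E = -3
J = 280 - 10*I*sqrt(6)/3 (J = (-14 + sqrt(-4 - 2)/6)*(-20) = (-14 + sqrt(-6)/6)*(-20) = (-14 + (I*sqrt(6))/6)*(-20) = (-14 + I*sqrt(6)/6)*(-20) = 280 - 10*I*sqrt(6)/3 ≈ 280.0 - 8.165*I)
E + J = -3 + (280 - 10*I*sqrt(6)/3) = 277 - 10*I*sqrt(6)/3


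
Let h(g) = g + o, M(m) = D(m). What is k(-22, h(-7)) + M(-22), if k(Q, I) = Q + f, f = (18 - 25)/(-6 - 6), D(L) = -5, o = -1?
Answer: -317/12 ≈ -26.417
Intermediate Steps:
M(m) = -5
f = 7/12 (f = -7/(-12) = -7*(-1/12) = 7/12 ≈ 0.58333)
h(g) = -1 + g (h(g) = g - 1 = -1 + g)
k(Q, I) = 7/12 + Q (k(Q, I) = Q + 7/12 = 7/12 + Q)
k(-22, h(-7)) + M(-22) = (7/12 - 22) - 5 = -257/12 - 5 = -317/12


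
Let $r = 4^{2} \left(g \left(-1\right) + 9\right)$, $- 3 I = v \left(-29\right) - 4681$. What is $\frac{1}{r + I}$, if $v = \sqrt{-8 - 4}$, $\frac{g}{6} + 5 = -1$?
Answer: $\frac{20523}{46809373} - \frac{174 i \sqrt{3}}{46809373} \approx 0.00043844 - 6.4384 \cdot 10^{-6} i$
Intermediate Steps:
$g = -36$ ($g = -30 + 6 \left(-1\right) = -30 - 6 = -36$)
$v = 2 i \sqrt{3}$ ($v = \sqrt{-12} = 2 i \sqrt{3} \approx 3.4641 i$)
$I = \frac{4681}{3} + \frac{58 i \sqrt{3}}{3}$ ($I = - \frac{2 i \sqrt{3} \left(-29\right) - 4681}{3} = - \frac{- 58 i \sqrt{3} - 4681}{3} = - \frac{-4681 - 58 i \sqrt{3}}{3} = \frac{4681}{3} + \frac{58 i \sqrt{3}}{3} \approx 1560.3 + 33.486 i$)
$r = 720$ ($r = 4^{2} \left(\left(-36\right) \left(-1\right) + 9\right) = 16 \left(36 + 9\right) = 16 \cdot 45 = 720$)
$\frac{1}{r + I} = \frac{1}{720 + \left(\frac{4681}{3} + \frac{58 i \sqrt{3}}{3}\right)} = \frac{1}{\frac{6841}{3} + \frac{58 i \sqrt{3}}{3}}$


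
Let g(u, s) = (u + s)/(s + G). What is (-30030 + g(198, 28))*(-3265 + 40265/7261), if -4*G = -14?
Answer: 44764474002200/457443 ≈ 9.7858e+7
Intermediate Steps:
G = 7/2 (G = -¼*(-14) = 7/2 ≈ 3.5000)
g(u, s) = (s + u)/(7/2 + s) (g(u, s) = (u + s)/(s + 7/2) = (s + u)/(7/2 + s))
(-30030 + g(198, 28))*(-3265 + 40265/7261) = (-30030 + 2*(28 + 198)/(7 + 2*28))*(-3265 + 40265/7261) = (-30030 + 2*226/(7 + 56))*(-3265 + 40265*(1/7261)) = (-30030 + 2*226/63)*(-3265 + 40265/7261) = (-30030 + 2*(1/63)*226)*(-23666900/7261) = (-30030 + 452/63)*(-23666900/7261) = -1891438/63*(-23666900/7261) = 44764474002200/457443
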